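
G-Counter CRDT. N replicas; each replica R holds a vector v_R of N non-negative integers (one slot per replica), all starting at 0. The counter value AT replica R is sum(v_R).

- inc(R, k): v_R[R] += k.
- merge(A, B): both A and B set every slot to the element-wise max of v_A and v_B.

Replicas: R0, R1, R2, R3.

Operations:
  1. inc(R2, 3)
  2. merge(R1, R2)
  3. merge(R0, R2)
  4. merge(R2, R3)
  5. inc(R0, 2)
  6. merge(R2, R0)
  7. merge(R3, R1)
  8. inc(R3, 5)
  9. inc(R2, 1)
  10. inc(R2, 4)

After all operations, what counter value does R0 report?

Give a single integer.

Answer: 5

Derivation:
Op 1: inc R2 by 3 -> R2=(0,0,3,0) value=3
Op 2: merge R1<->R2 -> R1=(0,0,3,0) R2=(0,0,3,0)
Op 3: merge R0<->R2 -> R0=(0,0,3,0) R2=(0,0,3,0)
Op 4: merge R2<->R3 -> R2=(0,0,3,0) R3=(0,0,3,0)
Op 5: inc R0 by 2 -> R0=(2,0,3,0) value=5
Op 6: merge R2<->R0 -> R2=(2,0,3,0) R0=(2,0,3,0)
Op 7: merge R3<->R1 -> R3=(0,0,3,0) R1=(0,0,3,0)
Op 8: inc R3 by 5 -> R3=(0,0,3,5) value=8
Op 9: inc R2 by 1 -> R2=(2,0,4,0) value=6
Op 10: inc R2 by 4 -> R2=(2,0,8,0) value=10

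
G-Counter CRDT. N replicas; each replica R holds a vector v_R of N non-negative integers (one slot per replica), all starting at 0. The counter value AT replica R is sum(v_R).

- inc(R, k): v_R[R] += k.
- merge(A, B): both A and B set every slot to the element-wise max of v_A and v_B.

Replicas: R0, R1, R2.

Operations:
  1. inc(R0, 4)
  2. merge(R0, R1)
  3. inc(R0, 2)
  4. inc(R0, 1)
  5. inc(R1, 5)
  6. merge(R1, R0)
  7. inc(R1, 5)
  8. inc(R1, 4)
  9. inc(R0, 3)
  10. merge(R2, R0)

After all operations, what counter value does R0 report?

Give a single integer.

Answer: 15

Derivation:
Op 1: inc R0 by 4 -> R0=(4,0,0) value=4
Op 2: merge R0<->R1 -> R0=(4,0,0) R1=(4,0,0)
Op 3: inc R0 by 2 -> R0=(6,0,0) value=6
Op 4: inc R0 by 1 -> R0=(7,0,0) value=7
Op 5: inc R1 by 5 -> R1=(4,5,0) value=9
Op 6: merge R1<->R0 -> R1=(7,5,0) R0=(7,5,0)
Op 7: inc R1 by 5 -> R1=(7,10,0) value=17
Op 8: inc R1 by 4 -> R1=(7,14,0) value=21
Op 9: inc R0 by 3 -> R0=(10,5,0) value=15
Op 10: merge R2<->R0 -> R2=(10,5,0) R0=(10,5,0)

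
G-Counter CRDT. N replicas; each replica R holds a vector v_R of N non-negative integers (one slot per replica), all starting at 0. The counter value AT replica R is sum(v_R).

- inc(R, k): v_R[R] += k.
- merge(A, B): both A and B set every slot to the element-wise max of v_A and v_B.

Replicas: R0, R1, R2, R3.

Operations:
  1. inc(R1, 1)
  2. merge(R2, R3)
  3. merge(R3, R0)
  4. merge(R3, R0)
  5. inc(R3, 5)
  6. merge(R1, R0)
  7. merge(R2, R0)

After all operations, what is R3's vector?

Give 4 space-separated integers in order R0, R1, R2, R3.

Op 1: inc R1 by 1 -> R1=(0,1,0,0) value=1
Op 2: merge R2<->R3 -> R2=(0,0,0,0) R3=(0,0,0,0)
Op 3: merge R3<->R0 -> R3=(0,0,0,0) R0=(0,0,0,0)
Op 4: merge R3<->R0 -> R3=(0,0,0,0) R0=(0,0,0,0)
Op 5: inc R3 by 5 -> R3=(0,0,0,5) value=5
Op 6: merge R1<->R0 -> R1=(0,1,0,0) R0=(0,1,0,0)
Op 7: merge R2<->R0 -> R2=(0,1,0,0) R0=(0,1,0,0)

Answer: 0 0 0 5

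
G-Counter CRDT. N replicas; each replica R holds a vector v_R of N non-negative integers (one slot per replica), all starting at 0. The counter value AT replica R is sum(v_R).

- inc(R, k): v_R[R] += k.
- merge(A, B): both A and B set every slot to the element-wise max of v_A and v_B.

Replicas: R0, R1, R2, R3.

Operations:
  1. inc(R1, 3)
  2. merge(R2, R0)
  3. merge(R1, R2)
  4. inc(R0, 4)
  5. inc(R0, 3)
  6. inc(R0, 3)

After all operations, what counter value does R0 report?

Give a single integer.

Answer: 10

Derivation:
Op 1: inc R1 by 3 -> R1=(0,3,0,0) value=3
Op 2: merge R2<->R0 -> R2=(0,0,0,0) R0=(0,0,0,0)
Op 3: merge R1<->R2 -> R1=(0,3,0,0) R2=(0,3,0,0)
Op 4: inc R0 by 4 -> R0=(4,0,0,0) value=4
Op 5: inc R0 by 3 -> R0=(7,0,0,0) value=7
Op 6: inc R0 by 3 -> R0=(10,0,0,0) value=10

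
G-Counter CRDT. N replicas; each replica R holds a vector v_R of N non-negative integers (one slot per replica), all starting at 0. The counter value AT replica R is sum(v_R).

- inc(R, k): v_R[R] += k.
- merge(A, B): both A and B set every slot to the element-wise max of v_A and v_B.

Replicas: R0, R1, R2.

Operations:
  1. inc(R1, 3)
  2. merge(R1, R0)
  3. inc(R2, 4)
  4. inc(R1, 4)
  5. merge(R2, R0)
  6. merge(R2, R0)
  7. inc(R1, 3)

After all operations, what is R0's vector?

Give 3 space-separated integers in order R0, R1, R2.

Answer: 0 3 4

Derivation:
Op 1: inc R1 by 3 -> R1=(0,3,0) value=3
Op 2: merge R1<->R0 -> R1=(0,3,0) R0=(0,3,0)
Op 3: inc R2 by 4 -> R2=(0,0,4) value=4
Op 4: inc R1 by 4 -> R1=(0,7,0) value=7
Op 5: merge R2<->R0 -> R2=(0,3,4) R0=(0,3,4)
Op 6: merge R2<->R0 -> R2=(0,3,4) R0=(0,3,4)
Op 7: inc R1 by 3 -> R1=(0,10,0) value=10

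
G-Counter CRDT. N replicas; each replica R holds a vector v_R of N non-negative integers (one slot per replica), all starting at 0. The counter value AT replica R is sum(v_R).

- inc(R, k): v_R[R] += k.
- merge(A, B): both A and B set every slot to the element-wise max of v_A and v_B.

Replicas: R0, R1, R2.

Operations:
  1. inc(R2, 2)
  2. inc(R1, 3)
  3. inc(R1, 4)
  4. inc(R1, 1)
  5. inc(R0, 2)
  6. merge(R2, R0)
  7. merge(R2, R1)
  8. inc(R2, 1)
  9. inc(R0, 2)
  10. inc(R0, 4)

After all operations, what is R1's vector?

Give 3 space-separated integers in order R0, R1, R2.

Answer: 2 8 2

Derivation:
Op 1: inc R2 by 2 -> R2=(0,0,2) value=2
Op 2: inc R1 by 3 -> R1=(0,3,0) value=3
Op 3: inc R1 by 4 -> R1=(0,7,0) value=7
Op 4: inc R1 by 1 -> R1=(0,8,0) value=8
Op 5: inc R0 by 2 -> R0=(2,0,0) value=2
Op 6: merge R2<->R0 -> R2=(2,0,2) R0=(2,0,2)
Op 7: merge R2<->R1 -> R2=(2,8,2) R1=(2,8,2)
Op 8: inc R2 by 1 -> R2=(2,8,3) value=13
Op 9: inc R0 by 2 -> R0=(4,0,2) value=6
Op 10: inc R0 by 4 -> R0=(8,0,2) value=10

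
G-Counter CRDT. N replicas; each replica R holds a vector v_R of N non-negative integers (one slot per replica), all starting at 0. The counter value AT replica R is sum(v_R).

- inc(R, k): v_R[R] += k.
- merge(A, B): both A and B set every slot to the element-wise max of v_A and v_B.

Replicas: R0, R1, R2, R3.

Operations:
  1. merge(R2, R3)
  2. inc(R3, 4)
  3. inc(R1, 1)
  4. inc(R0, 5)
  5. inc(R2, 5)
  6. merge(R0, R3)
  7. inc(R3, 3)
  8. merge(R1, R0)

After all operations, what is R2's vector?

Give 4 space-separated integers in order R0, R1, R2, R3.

Op 1: merge R2<->R3 -> R2=(0,0,0,0) R3=(0,0,0,0)
Op 2: inc R3 by 4 -> R3=(0,0,0,4) value=4
Op 3: inc R1 by 1 -> R1=(0,1,0,0) value=1
Op 4: inc R0 by 5 -> R0=(5,0,0,0) value=5
Op 5: inc R2 by 5 -> R2=(0,0,5,0) value=5
Op 6: merge R0<->R3 -> R0=(5,0,0,4) R3=(5,0,0,4)
Op 7: inc R3 by 3 -> R3=(5,0,0,7) value=12
Op 8: merge R1<->R0 -> R1=(5,1,0,4) R0=(5,1,0,4)

Answer: 0 0 5 0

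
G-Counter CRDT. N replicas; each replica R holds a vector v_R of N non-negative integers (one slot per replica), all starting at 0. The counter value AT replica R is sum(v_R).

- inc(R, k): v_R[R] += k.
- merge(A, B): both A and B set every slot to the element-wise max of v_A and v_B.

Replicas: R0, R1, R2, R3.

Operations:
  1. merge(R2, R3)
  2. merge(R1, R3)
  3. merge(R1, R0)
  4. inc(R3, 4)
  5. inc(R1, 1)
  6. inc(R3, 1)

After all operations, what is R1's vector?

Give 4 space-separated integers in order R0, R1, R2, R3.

Answer: 0 1 0 0

Derivation:
Op 1: merge R2<->R3 -> R2=(0,0,0,0) R3=(0,0,0,0)
Op 2: merge R1<->R3 -> R1=(0,0,0,0) R3=(0,0,0,0)
Op 3: merge R1<->R0 -> R1=(0,0,0,0) R0=(0,0,0,0)
Op 4: inc R3 by 4 -> R3=(0,0,0,4) value=4
Op 5: inc R1 by 1 -> R1=(0,1,0,0) value=1
Op 6: inc R3 by 1 -> R3=(0,0,0,5) value=5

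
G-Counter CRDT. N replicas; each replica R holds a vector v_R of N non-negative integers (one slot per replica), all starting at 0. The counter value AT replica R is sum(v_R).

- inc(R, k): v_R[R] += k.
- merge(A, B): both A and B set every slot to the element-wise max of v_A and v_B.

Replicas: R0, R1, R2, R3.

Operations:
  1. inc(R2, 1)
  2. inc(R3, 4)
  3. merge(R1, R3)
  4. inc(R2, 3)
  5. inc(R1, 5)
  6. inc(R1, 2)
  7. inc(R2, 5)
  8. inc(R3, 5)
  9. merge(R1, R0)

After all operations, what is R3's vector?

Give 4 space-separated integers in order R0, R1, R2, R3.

Op 1: inc R2 by 1 -> R2=(0,0,1,0) value=1
Op 2: inc R3 by 4 -> R3=(0,0,0,4) value=4
Op 3: merge R1<->R3 -> R1=(0,0,0,4) R3=(0,0,0,4)
Op 4: inc R2 by 3 -> R2=(0,0,4,0) value=4
Op 5: inc R1 by 5 -> R1=(0,5,0,4) value=9
Op 6: inc R1 by 2 -> R1=(0,7,0,4) value=11
Op 7: inc R2 by 5 -> R2=(0,0,9,0) value=9
Op 8: inc R3 by 5 -> R3=(0,0,0,9) value=9
Op 9: merge R1<->R0 -> R1=(0,7,0,4) R0=(0,7,0,4)

Answer: 0 0 0 9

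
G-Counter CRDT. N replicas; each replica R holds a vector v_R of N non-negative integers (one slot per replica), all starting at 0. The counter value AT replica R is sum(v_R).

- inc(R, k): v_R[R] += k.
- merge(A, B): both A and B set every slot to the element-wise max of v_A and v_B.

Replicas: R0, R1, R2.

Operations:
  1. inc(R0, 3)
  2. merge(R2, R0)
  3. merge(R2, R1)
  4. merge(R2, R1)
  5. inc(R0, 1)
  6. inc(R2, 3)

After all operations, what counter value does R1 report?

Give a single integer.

Answer: 3

Derivation:
Op 1: inc R0 by 3 -> R0=(3,0,0) value=3
Op 2: merge R2<->R0 -> R2=(3,0,0) R0=(3,0,0)
Op 3: merge R2<->R1 -> R2=(3,0,0) R1=(3,0,0)
Op 4: merge R2<->R1 -> R2=(3,0,0) R1=(3,0,0)
Op 5: inc R0 by 1 -> R0=(4,0,0) value=4
Op 6: inc R2 by 3 -> R2=(3,0,3) value=6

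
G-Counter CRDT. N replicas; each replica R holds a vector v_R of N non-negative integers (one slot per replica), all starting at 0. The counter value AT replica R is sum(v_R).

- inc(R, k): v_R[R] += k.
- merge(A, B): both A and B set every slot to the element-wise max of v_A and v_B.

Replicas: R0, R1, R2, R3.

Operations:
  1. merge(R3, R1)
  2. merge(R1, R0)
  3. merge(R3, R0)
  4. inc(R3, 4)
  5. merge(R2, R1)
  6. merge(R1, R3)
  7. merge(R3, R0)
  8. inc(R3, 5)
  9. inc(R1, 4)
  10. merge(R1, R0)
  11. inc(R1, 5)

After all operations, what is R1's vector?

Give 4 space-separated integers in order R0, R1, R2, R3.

Op 1: merge R3<->R1 -> R3=(0,0,0,0) R1=(0,0,0,0)
Op 2: merge R1<->R0 -> R1=(0,0,0,0) R0=(0,0,0,0)
Op 3: merge R3<->R0 -> R3=(0,0,0,0) R0=(0,0,0,0)
Op 4: inc R3 by 4 -> R3=(0,0,0,4) value=4
Op 5: merge R2<->R1 -> R2=(0,0,0,0) R1=(0,0,0,0)
Op 6: merge R1<->R3 -> R1=(0,0,0,4) R3=(0,0,0,4)
Op 7: merge R3<->R0 -> R3=(0,0,0,4) R0=(0,0,0,4)
Op 8: inc R3 by 5 -> R3=(0,0,0,9) value=9
Op 9: inc R1 by 4 -> R1=(0,4,0,4) value=8
Op 10: merge R1<->R0 -> R1=(0,4,0,4) R0=(0,4,0,4)
Op 11: inc R1 by 5 -> R1=(0,9,0,4) value=13

Answer: 0 9 0 4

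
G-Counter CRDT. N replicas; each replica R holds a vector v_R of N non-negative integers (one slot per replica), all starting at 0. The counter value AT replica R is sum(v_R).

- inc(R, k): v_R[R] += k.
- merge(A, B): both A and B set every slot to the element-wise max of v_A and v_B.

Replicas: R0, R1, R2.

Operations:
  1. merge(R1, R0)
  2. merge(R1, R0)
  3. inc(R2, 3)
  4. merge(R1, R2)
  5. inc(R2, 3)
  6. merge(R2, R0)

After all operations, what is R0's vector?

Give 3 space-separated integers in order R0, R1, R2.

Op 1: merge R1<->R0 -> R1=(0,0,0) R0=(0,0,0)
Op 2: merge R1<->R0 -> R1=(0,0,0) R0=(0,0,0)
Op 3: inc R2 by 3 -> R2=(0,0,3) value=3
Op 4: merge R1<->R2 -> R1=(0,0,3) R2=(0,0,3)
Op 5: inc R2 by 3 -> R2=(0,0,6) value=6
Op 6: merge R2<->R0 -> R2=(0,0,6) R0=(0,0,6)

Answer: 0 0 6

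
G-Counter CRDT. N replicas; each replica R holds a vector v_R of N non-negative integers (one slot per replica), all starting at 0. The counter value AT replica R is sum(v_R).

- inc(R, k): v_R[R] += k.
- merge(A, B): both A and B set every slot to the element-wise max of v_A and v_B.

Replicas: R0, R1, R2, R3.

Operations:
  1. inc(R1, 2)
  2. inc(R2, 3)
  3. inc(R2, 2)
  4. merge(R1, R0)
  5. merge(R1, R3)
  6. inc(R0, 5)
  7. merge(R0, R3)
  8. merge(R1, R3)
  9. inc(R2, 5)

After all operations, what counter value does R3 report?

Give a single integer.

Answer: 7

Derivation:
Op 1: inc R1 by 2 -> R1=(0,2,0,0) value=2
Op 2: inc R2 by 3 -> R2=(0,0,3,0) value=3
Op 3: inc R2 by 2 -> R2=(0,0,5,0) value=5
Op 4: merge R1<->R0 -> R1=(0,2,0,0) R0=(0,2,0,0)
Op 5: merge R1<->R3 -> R1=(0,2,0,0) R3=(0,2,0,0)
Op 6: inc R0 by 5 -> R0=(5,2,0,0) value=7
Op 7: merge R0<->R3 -> R0=(5,2,0,0) R3=(5,2,0,0)
Op 8: merge R1<->R3 -> R1=(5,2,0,0) R3=(5,2,0,0)
Op 9: inc R2 by 5 -> R2=(0,0,10,0) value=10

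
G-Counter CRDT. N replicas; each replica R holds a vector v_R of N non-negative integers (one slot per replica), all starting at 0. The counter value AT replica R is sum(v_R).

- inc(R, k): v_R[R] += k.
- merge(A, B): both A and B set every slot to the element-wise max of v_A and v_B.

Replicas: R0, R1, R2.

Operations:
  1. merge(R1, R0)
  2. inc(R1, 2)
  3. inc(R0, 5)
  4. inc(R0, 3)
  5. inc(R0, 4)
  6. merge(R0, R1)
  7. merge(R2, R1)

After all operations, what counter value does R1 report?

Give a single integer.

Op 1: merge R1<->R0 -> R1=(0,0,0) R0=(0,0,0)
Op 2: inc R1 by 2 -> R1=(0,2,0) value=2
Op 3: inc R0 by 5 -> R0=(5,0,0) value=5
Op 4: inc R0 by 3 -> R0=(8,0,0) value=8
Op 5: inc R0 by 4 -> R0=(12,0,0) value=12
Op 6: merge R0<->R1 -> R0=(12,2,0) R1=(12,2,0)
Op 7: merge R2<->R1 -> R2=(12,2,0) R1=(12,2,0)

Answer: 14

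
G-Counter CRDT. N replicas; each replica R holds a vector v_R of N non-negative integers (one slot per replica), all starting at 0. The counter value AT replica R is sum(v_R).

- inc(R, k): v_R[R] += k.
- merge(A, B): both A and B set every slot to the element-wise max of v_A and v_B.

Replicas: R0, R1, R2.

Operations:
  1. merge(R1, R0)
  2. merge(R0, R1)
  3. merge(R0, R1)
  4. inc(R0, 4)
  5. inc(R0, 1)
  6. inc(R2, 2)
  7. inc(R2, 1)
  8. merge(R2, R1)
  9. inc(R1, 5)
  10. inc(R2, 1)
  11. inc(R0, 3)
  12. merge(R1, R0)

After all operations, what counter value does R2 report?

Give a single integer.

Answer: 4

Derivation:
Op 1: merge R1<->R0 -> R1=(0,0,0) R0=(0,0,0)
Op 2: merge R0<->R1 -> R0=(0,0,0) R1=(0,0,0)
Op 3: merge R0<->R1 -> R0=(0,0,0) R1=(0,0,0)
Op 4: inc R0 by 4 -> R0=(4,0,0) value=4
Op 5: inc R0 by 1 -> R0=(5,0,0) value=5
Op 6: inc R2 by 2 -> R2=(0,0,2) value=2
Op 7: inc R2 by 1 -> R2=(0,0,3) value=3
Op 8: merge R2<->R1 -> R2=(0,0,3) R1=(0,0,3)
Op 9: inc R1 by 5 -> R1=(0,5,3) value=8
Op 10: inc R2 by 1 -> R2=(0,0,4) value=4
Op 11: inc R0 by 3 -> R0=(8,0,0) value=8
Op 12: merge R1<->R0 -> R1=(8,5,3) R0=(8,5,3)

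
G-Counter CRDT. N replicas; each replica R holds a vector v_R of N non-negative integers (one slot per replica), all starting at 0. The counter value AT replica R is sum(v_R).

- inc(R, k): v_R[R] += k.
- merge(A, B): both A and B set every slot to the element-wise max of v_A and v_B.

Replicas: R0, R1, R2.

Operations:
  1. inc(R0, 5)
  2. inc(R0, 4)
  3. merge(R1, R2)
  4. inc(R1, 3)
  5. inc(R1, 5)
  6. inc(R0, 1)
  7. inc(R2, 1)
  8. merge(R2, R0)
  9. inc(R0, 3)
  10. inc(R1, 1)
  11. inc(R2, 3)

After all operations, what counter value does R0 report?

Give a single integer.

Answer: 14

Derivation:
Op 1: inc R0 by 5 -> R0=(5,0,0) value=5
Op 2: inc R0 by 4 -> R0=(9,0,0) value=9
Op 3: merge R1<->R2 -> R1=(0,0,0) R2=(0,0,0)
Op 4: inc R1 by 3 -> R1=(0,3,0) value=3
Op 5: inc R1 by 5 -> R1=(0,8,0) value=8
Op 6: inc R0 by 1 -> R0=(10,0,0) value=10
Op 7: inc R2 by 1 -> R2=(0,0,1) value=1
Op 8: merge R2<->R0 -> R2=(10,0,1) R0=(10,0,1)
Op 9: inc R0 by 3 -> R0=(13,0,1) value=14
Op 10: inc R1 by 1 -> R1=(0,9,0) value=9
Op 11: inc R2 by 3 -> R2=(10,0,4) value=14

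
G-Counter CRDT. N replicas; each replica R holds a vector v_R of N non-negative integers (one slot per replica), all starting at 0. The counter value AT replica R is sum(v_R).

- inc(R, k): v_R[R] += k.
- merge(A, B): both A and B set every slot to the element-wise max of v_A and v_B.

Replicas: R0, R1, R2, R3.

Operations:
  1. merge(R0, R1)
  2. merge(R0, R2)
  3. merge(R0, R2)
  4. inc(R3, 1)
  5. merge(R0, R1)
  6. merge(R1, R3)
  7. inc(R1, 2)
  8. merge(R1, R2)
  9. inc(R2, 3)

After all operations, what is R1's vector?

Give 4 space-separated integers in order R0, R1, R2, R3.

Op 1: merge R0<->R1 -> R0=(0,0,0,0) R1=(0,0,0,0)
Op 2: merge R0<->R2 -> R0=(0,0,0,0) R2=(0,0,0,0)
Op 3: merge R0<->R2 -> R0=(0,0,0,0) R2=(0,0,0,0)
Op 4: inc R3 by 1 -> R3=(0,0,0,1) value=1
Op 5: merge R0<->R1 -> R0=(0,0,0,0) R1=(0,0,0,0)
Op 6: merge R1<->R3 -> R1=(0,0,0,1) R3=(0,0,0,1)
Op 7: inc R1 by 2 -> R1=(0,2,0,1) value=3
Op 8: merge R1<->R2 -> R1=(0,2,0,1) R2=(0,2,0,1)
Op 9: inc R2 by 3 -> R2=(0,2,3,1) value=6

Answer: 0 2 0 1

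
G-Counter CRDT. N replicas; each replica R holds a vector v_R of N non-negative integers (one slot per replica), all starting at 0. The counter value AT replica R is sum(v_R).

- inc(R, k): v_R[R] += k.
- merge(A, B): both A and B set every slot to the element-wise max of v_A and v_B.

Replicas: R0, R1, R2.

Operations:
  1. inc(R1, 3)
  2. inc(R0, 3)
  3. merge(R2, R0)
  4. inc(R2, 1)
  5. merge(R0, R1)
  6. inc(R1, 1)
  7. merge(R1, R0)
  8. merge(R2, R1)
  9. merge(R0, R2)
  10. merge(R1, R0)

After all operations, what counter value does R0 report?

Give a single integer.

Answer: 8

Derivation:
Op 1: inc R1 by 3 -> R1=(0,3,0) value=3
Op 2: inc R0 by 3 -> R0=(3,0,0) value=3
Op 3: merge R2<->R0 -> R2=(3,0,0) R0=(3,0,0)
Op 4: inc R2 by 1 -> R2=(3,0,1) value=4
Op 5: merge R0<->R1 -> R0=(3,3,0) R1=(3,3,0)
Op 6: inc R1 by 1 -> R1=(3,4,0) value=7
Op 7: merge R1<->R0 -> R1=(3,4,0) R0=(3,4,0)
Op 8: merge R2<->R1 -> R2=(3,4,1) R1=(3,4,1)
Op 9: merge R0<->R2 -> R0=(3,4,1) R2=(3,4,1)
Op 10: merge R1<->R0 -> R1=(3,4,1) R0=(3,4,1)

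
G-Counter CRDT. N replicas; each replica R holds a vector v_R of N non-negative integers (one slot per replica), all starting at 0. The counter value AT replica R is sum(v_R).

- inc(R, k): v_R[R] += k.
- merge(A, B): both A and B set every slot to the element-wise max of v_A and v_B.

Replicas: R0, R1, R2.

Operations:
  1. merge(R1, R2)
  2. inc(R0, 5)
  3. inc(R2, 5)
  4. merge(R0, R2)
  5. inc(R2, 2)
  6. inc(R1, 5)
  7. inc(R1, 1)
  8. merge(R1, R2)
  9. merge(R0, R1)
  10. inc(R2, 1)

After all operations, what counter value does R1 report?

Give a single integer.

Op 1: merge R1<->R2 -> R1=(0,0,0) R2=(0,0,0)
Op 2: inc R0 by 5 -> R0=(5,0,0) value=5
Op 3: inc R2 by 5 -> R2=(0,0,5) value=5
Op 4: merge R0<->R2 -> R0=(5,0,5) R2=(5,0,5)
Op 5: inc R2 by 2 -> R2=(5,0,7) value=12
Op 6: inc R1 by 5 -> R1=(0,5,0) value=5
Op 7: inc R1 by 1 -> R1=(0,6,0) value=6
Op 8: merge R1<->R2 -> R1=(5,6,7) R2=(5,6,7)
Op 9: merge R0<->R1 -> R0=(5,6,7) R1=(5,6,7)
Op 10: inc R2 by 1 -> R2=(5,6,8) value=19

Answer: 18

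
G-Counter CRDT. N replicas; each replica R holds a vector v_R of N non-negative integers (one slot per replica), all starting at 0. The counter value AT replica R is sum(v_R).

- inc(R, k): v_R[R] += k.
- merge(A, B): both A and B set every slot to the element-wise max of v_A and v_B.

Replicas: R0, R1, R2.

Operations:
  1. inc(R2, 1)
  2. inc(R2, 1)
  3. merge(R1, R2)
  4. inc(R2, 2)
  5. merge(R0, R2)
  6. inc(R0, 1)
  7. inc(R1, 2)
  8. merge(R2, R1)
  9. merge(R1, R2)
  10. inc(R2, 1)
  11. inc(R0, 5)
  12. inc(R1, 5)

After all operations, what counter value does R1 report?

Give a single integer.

Op 1: inc R2 by 1 -> R2=(0,0,1) value=1
Op 2: inc R2 by 1 -> R2=(0,0,2) value=2
Op 3: merge R1<->R2 -> R1=(0,0,2) R2=(0,0,2)
Op 4: inc R2 by 2 -> R2=(0,0,4) value=4
Op 5: merge R0<->R2 -> R0=(0,0,4) R2=(0,0,4)
Op 6: inc R0 by 1 -> R0=(1,0,4) value=5
Op 7: inc R1 by 2 -> R1=(0,2,2) value=4
Op 8: merge R2<->R1 -> R2=(0,2,4) R1=(0,2,4)
Op 9: merge R1<->R2 -> R1=(0,2,4) R2=(0,2,4)
Op 10: inc R2 by 1 -> R2=(0,2,5) value=7
Op 11: inc R0 by 5 -> R0=(6,0,4) value=10
Op 12: inc R1 by 5 -> R1=(0,7,4) value=11

Answer: 11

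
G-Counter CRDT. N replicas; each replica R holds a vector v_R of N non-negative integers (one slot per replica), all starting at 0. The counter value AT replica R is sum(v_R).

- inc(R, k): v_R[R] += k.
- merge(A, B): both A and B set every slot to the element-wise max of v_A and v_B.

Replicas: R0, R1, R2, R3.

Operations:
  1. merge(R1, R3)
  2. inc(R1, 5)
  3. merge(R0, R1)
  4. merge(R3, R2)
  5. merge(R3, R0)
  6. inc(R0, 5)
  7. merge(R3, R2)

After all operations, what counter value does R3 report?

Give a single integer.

Op 1: merge R1<->R3 -> R1=(0,0,0,0) R3=(0,0,0,0)
Op 2: inc R1 by 5 -> R1=(0,5,0,0) value=5
Op 3: merge R0<->R1 -> R0=(0,5,0,0) R1=(0,5,0,0)
Op 4: merge R3<->R2 -> R3=(0,0,0,0) R2=(0,0,0,0)
Op 5: merge R3<->R0 -> R3=(0,5,0,0) R0=(0,5,0,0)
Op 6: inc R0 by 5 -> R0=(5,5,0,0) value=10
Op 7: merge R3<->R2 -> R3=(0,5,0,0) R2=(0,5,0,0)

Answer: 5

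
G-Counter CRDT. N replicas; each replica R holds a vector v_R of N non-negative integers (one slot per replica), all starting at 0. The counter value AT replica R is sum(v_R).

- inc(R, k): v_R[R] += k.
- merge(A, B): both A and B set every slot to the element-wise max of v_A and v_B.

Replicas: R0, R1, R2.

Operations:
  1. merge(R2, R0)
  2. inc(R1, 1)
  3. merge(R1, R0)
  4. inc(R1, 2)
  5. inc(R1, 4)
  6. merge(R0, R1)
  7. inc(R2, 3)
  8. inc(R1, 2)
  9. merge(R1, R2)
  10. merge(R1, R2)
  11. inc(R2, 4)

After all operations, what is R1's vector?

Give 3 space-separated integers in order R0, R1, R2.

Answer: 0 9 3

Derivation:
Op 1: merge R2<->R0 -> R2=(0,0,0) R0=(0,0,0)
Op 2: inc R1 by 1 -> R1=(0,1,0) value=1
Op 3: merge R1<->R0 -> R1=(0,1,0) R0=(0,1,0)
Op 4: inc R1 by 2 -> R1=(0,3,0) value=3
Op 5: inc R1 by 4 -> R1=(0,7,0) value=7
Op 6: merge R0<->R1 -> R0=(0,7,0) R1=(0,7,0)
Op 7: inc R2 by 3 -> R2=(0,0,3) value=3
Op 8: inc R1 by 2 -> R1=(0,9,0) value=9
Op 9: merge R1<->R2 -> R1=(0,9,3) R2=(0,9,3)
Op 10: merge R1<->R2 -> R1=(0,9,3) R2=(0,9,3)
Op 11: inc R2 by 4 -> R2=(0,9,7) value=16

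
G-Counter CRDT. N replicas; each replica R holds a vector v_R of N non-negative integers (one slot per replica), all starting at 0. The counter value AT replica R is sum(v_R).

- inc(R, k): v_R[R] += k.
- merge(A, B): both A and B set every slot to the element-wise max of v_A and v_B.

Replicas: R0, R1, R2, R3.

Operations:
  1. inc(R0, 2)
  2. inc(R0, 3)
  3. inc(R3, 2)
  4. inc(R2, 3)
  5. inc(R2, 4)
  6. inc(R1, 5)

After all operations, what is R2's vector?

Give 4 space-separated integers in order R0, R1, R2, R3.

Op 1: inc R0 by 2 -> R0=(2,0,0,0) value=2
Op 2: inc R0 by 3 -> R0=(5,0,0,0) value=5
Op 3: inc R3 by 2 -> R3=(0,0,0,2) value=2
Op 4: inc R2 by 3 -> R2=(0,0,3,0) value=3
Op 5: inc R2 by 4 -> R2=(0,0,7,0) value=7
Op 6: inc R1 by 5 -> R1=(0,5,0,0) value=5

Answer: 0 0 7 0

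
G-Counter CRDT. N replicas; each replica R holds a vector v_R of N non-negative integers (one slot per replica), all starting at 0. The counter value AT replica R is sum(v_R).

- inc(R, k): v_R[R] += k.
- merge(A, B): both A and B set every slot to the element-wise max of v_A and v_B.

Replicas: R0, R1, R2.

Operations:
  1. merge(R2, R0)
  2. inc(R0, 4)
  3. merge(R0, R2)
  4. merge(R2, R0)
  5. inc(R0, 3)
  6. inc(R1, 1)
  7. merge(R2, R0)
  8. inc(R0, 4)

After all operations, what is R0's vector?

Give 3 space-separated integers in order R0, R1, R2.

Op 1: merge R2<->R0 -> R2=(0,0,0) R0=(0,0,0)
Op 2: inc R0 by 4 -> R0=(4,0,0) value=4
Op 3: merge R0<->R2 -> R0=(4,0,0) R2=(4,0,0)
Op 4: merge R2<->R0 -> R2=(4,0,0) R0=(4,0,0)
Op 5: inc R0 by 3 -> R0=(7,0,0) value=7
Op 6: inc R1 by 1 -> R1=(0,1,0) value=1
Op 7: merge R2<->R0 -> R2=(7,0,0) R0=(7,0,0)
Op 8: inc R0 by 4 -> R0=(11,0,0) value=11

Answer: 11 0 0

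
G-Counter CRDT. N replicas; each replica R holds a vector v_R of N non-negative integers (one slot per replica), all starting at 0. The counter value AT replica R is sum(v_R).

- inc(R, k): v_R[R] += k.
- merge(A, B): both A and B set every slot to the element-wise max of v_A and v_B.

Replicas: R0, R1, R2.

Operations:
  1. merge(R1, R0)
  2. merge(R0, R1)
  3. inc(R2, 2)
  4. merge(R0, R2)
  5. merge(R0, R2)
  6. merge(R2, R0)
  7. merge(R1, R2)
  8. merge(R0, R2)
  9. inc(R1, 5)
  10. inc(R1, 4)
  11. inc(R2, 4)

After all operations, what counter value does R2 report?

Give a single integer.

Op 1: merge R1<->R0 -> R1=(0,0,0) R0=(0,0,0)
Op 2: merge R0<->R1 -> R0=(0,0,0) R1=(0,0,0)
Op 3: inc R2 by 2 -> R2=(0,0,2) value=2
Op 4: merge R0<->R2 -> R0=(0,0,2) R2=(0,0,2)
Op 5: merge R0<->R2 -> R0=(0,0,2) R2=(0,0,2)
Op 6: merge R2<->R0 -> R2=(0,0,2) R0=(0,0,2)
Op 7: merge R1<->R2 -> R1=(0,0,2) R2=(0,0,2)
Op 8: merge R0<->R2 -> R0=(0,0,2) R2=(0,0,2)
Op 9: inc R1 by 5 -> R1=(0,5,2) value=7
Op 10: inc R1 by 4 -> R1=(0,9,2) value=11
Op 11: inc R2 by 4 -> R2=(0,0,6) value=6

Answer: 6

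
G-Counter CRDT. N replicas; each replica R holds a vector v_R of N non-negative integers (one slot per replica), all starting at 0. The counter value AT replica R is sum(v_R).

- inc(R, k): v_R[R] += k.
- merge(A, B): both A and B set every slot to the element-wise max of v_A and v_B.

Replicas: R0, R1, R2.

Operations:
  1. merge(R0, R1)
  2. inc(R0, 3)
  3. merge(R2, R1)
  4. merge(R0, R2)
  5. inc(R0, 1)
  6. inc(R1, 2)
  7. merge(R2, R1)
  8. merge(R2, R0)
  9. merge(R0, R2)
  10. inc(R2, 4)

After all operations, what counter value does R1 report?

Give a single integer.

Op 1: merge R0<->R1 -> R0=(0,0,0) R1=(0,0,0)
Op 2: inc R0 by 3 -> R0=(3,0,0) value=3
Op 3: merge R2<->R1 -> R2=(0,0,0) R1=(0,0,0)
Op 4: merge R0<->R2 -> R0=(3,0,0) R2=(3,0,0)
Op 5: inc R0 by 1 -> R0=(4,0,0) value=4
Op 6: inc R1 by 2 -> R1=(0,2,0) value=2
Op 7: merge R2<->R1 -> R2=(3,2,0) R1=(3,2,0)
Op 8: merge R2<->R0 -> R2=(4,2,0) R0=(4,2,0)
Op 9: merge R0<->R2 -> R0=(4,2,0) R2=(4,2,0)
Op 10: inc R2 by 4 -> R2=(4,2,4) value=10

Answer: 5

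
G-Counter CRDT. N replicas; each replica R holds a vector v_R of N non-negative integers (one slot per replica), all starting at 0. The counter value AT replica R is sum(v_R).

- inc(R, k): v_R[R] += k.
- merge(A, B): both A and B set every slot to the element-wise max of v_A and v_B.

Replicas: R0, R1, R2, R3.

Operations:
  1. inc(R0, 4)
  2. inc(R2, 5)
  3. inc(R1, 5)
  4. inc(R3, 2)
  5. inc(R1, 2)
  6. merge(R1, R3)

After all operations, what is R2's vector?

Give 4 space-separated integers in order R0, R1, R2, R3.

Op 1: inc R0 by 4 -> R0=(4,0,0,0) value=4
Op 2: inc R2 by 5 -> R2=(0,0,5,0) value=5
Op 3: inc R1 by 5 -> R1=(0,5,0,0) value=5
Op 4: inc R3 by 2 -> R3=(0,0,0,2) value=2
Op 5: inc R1 by 2 -> R1=(0,7,0,0) value=7
Op 6: merge R1<->R3 -> R1=(0,7,0,2) R3=(0,7,0,2)

Answer: 0 0 5 0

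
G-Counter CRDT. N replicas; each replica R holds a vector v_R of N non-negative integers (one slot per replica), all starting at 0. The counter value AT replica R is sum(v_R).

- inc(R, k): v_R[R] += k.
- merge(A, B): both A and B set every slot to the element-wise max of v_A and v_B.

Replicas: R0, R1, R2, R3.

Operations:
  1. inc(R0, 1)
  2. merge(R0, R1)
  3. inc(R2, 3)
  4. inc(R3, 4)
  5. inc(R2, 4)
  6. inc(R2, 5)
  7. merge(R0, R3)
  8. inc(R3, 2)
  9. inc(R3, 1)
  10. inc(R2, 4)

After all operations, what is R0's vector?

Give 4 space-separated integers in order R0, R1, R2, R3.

Op 1: inc R0 by 1 -> R0=(1,0,0,0) value=1
Op 2: merge R0<->R1 -> R0=(1,0,0,0) R1=(1,0,0,0)
Op 3: inc R2 by 3 -> R2=(0,0,3,0) value=3
Op 4: inc R3 by 4 -> R3=(0,0,0,4) value=4
Op 5: inc R2 by 4 -> R2=(0,0,7,0) value=7
Op 6: inc R2 by 5 -> R2=(0,0,12,0) value=12
Op 7: merge R0<->R3 -> R0=(1,0,0,4) R3=(1,0,0,4)
Op 8: inc R3 by 2 -> R3=(1,0,0,6) value=7
Op 9: inc R3 by 1 -> R3=(1,0,0,7) value=8
Op 10: inc R2 by 4 -> R2=(0,0,16,0) value=16

Answer: 1 0 0 4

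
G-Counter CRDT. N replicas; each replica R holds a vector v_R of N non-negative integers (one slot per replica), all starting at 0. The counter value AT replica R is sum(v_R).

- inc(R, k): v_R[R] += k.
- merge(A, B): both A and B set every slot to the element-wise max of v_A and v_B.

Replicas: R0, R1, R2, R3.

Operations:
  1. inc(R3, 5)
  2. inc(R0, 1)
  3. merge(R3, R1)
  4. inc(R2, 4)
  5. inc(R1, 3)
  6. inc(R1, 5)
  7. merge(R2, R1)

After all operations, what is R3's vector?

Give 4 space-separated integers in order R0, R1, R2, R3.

Op 1: inc R3 by 5 -> R3=(0,0,0,5) value=5
Op 2: inc R0 by 1 -> R0=(1,0,0,0) value=1
Op 3: merge R3<->R1 -> R3=(0,0,0,5) R1=(0,0,0,5)
Op 4: inc R2 by 4 -> R2=(0,0,4,0) value=4
Op 5: inc R1 by 3 -> R1=(0,3,0,5) value=8
Op 6: inc R1 by 5 -> R1=(0,8,0,5) value=13
Op 7: merge R2<->R1 -> R2=(0,8,4,5) R1=(0,8,4,5)

Answer: 0 0 0 5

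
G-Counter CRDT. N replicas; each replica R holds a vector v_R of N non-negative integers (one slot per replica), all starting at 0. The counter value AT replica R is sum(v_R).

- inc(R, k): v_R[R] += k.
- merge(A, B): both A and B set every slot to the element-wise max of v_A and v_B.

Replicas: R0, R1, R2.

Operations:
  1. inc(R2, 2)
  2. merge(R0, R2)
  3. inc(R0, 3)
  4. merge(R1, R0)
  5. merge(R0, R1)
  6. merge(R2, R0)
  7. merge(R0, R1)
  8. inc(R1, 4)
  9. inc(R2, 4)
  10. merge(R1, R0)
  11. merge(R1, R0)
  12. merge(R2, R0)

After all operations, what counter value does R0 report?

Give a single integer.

Op 1: inc R2 by 2 -> R2=(0,0,2) value=2
Op 2: merge R0<->R2 -> R0=(0,0,2) R2=(0,0,2)
Op 3: inc R0 by 3 -> R0=(3,0,2) value=5
Op 4: merge R1<->R0 -> R1=(3,0,2) R0=(3,0,2)
Op 5: merge R0<->R1 -> R0=(3,0,2) R1=(3,0,2)
Op 6: merge R2<->R0 -> R2=(3,0,2) R0=(3,0,2)
Op 7: merge R0<->R1 -> R0=(3,0,2) R1=(3,0,2)
Op 8: inc R1 by 4 -> R1=(3,4,2) value=9
Op 9: inc R2 by 4 -> R2=(3,0,6) value=9
Op 10: merge R1<->R0 -> R1=(3,4,2) R0=(3,4,2)
Op 11: merge R1<->R0 -> R1=(3,4,2) R0=(3,4,2)
Op 12: merge R2<->R0 -> R2=(3,4,6) R0=(3,4,6)

Answer: 13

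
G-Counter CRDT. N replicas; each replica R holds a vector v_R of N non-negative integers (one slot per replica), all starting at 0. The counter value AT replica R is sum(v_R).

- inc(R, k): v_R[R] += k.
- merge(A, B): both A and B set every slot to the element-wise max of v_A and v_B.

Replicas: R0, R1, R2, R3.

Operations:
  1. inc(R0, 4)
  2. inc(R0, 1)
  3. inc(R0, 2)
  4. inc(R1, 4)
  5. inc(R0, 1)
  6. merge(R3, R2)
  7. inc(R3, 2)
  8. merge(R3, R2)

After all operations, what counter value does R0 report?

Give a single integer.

Op 1: inc R0 by 4 -> R0=(4,0,0,0) value=4
Op 2: inc R0 by 1 -> R0=(5,0,0,0) value=5
Op 3: inc R0 by 2 -> R0=(7,0,0,0) value=7
Op 4: inc R1 by 4 -> R1=(0,4,0,0) value=4
Op 5: inc R0 by 1 -> R0=(8,0,0,0) value=8
Op 6: merge R3<->R2 -> R3=(0,0,0,0) R2=(0,0,0,0)
Op 7: inc R3 by 2 -> R3=(0,0,0,2) value=2
Op 8: merge R3<->R2 -> R3=(0,0,0,2) R2=(0,0,0,2)

Answer: 8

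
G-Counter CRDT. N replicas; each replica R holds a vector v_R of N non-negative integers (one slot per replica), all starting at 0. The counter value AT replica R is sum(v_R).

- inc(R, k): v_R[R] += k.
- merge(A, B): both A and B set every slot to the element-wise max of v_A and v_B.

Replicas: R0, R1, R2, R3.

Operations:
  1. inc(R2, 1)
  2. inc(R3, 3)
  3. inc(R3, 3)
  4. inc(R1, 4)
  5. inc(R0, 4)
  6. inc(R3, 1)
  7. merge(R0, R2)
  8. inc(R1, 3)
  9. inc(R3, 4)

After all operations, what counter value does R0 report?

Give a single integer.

Op 1: inc R2 by 1 -> R2=(0,0,1,0) value=1
Op 2: inc R3 by 3 -> R3=(0,0,0,3) value=3
Op 3: inc R3 by 3 -> R3=(0,0,0,6) value=6
Op 4: inc R1 by 4 -> R1=(0,4,0,0) value=4
Op 5: inc R0 by 4 -> R0=(4,0,0,0) value=4
Op 6: inc R3 by 1 -> R3=(0,0,0,7) value=7
Op 7: merge R0<->R2 -> R0=(4,0,1,0) R2=(4,0,1,0)
Op 8: inc R1 by 3 -> R1=(0,7,0,0) value=7
Op 9: inc R3 by 4 -> R3=(0,0,0,11) value=11

Answer: 5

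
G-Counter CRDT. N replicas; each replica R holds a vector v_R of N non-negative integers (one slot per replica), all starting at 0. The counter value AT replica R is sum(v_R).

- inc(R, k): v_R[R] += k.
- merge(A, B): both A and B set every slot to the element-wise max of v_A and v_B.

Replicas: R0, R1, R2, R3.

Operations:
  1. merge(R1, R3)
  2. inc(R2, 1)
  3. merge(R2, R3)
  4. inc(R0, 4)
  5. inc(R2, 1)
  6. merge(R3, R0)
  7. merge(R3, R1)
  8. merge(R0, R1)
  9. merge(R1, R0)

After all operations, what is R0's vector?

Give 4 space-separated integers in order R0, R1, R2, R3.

Op 1: merge R1<->R3 -> R1=(0,0,0,0) R3=(0,0,0,0)
Op 2: inc R2 by 1 -> R2=(0,0,1,0) value=1
Op 3: merge R2<->R3 -> R2=(0,0,1,0) R3=(0,0,1,0)
Op 4: inc R0 by 4 -> R0=(4,0,0,0) value=4
Op 5: inc R2 by 1 -> R2=(0,0,2,0) value=2
Op 6: merge R3<->R0 -> R3=(4,0,1,0) R0=(4,0,1,0)
Op 7: merge R3<->R1 -> R3=(4,0,1,0) R1=(4,0,1,0)
Op 8: merge R0<->R1 -> R0=(4,0,1,0) R1=(4,0,1,0)
Op 9: merge R1<->R0 -> R1=(4,0,1,0) R0=(4,0,1,0)

Answer: 4 0 1 0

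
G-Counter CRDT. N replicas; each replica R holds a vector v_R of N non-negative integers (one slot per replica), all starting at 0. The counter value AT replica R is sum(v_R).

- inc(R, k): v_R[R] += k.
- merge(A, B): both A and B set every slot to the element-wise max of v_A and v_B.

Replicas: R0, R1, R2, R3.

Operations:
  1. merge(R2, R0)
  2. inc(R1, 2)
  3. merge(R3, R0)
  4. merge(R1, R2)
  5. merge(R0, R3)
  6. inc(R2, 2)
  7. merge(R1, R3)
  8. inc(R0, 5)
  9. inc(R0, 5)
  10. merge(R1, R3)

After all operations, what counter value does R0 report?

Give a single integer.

Op 1: merge R2<->R0 -> R2=(0,0,0,0) R0=(0,0,0,0)
Op 2: inc R1 by 2 -> R1=(0,2,0,0) value=2
Op 3: merge R3<->R0 -> R3=(0,0,0,0) R0=(0,0,0,0)
Op 4: merge R1<->R2 -> R1=(0,2,0,0) R2=(0,2,0,0)
Op 5: merge R0<->R3 -> R0=(0,0,0,0) R3=(0,0,0,0)
Op 6: inc R2 by 2 -> R2=(0,2,2,0) value=4
Op 7: merge R1<->R3 -> R1=(0,2,0,0) R3=(0,2,0,0)
Op 8: inc R0 by 5 -> R0=(5,0,0,0) value=5
Op 9: inc R0 by 5 -> R0=(10,0,0,0) value=10
Op 10: merge R1<->R3 -> R1=(0,2,0,0) R3=(0,2,0,0)

Answer: 10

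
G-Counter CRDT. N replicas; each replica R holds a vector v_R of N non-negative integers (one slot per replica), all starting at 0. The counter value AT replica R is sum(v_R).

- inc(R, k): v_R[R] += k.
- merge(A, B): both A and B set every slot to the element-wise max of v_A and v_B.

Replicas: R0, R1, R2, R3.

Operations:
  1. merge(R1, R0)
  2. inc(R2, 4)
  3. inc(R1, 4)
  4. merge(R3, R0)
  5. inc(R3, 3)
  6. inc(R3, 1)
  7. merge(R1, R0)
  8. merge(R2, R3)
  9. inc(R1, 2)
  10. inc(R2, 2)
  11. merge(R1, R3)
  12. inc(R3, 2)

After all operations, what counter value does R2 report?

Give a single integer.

Op 1: merge R1<->R0 -> R1=(0,0,0,0) R0=(0,0,0,0)
Op 2: inc R2 by 4 -> R2=(0,0,4,0) value=4
Op 3: inc R1 by 4 -> R1=(0,4,0,0) value=4
Op 4: merge R3<->R0 -> R3=(0,0,0,0) R0=(0,0,0,0)
Op 5: inc R3 by 3 -> R3=(0,0,0,3) value=3
Op 6: inc R3 by 1 -> R3=(0,0,0,4) value=4
Op 7: merge R1<->R0 -> R1=(0,4,0,0) R0=(0,4,0,0)
Op 8: merge R2<->R3 -> R2=(0,0,4,4) R3=(0,0,4,4)
Op 9: inc R1 by 2 -> R1=(0,6,0,0) value=6
Op 10: inc R2 by 2 -> R2=(0,0,6,4) value=10
Op 11: merge R1<->R3 -> R1=(0,6,4,4) R3=(0,6,4,4)
Op 12: inc R3 by 2 -> R3=(0,6,4,6) value=16

Answer: 10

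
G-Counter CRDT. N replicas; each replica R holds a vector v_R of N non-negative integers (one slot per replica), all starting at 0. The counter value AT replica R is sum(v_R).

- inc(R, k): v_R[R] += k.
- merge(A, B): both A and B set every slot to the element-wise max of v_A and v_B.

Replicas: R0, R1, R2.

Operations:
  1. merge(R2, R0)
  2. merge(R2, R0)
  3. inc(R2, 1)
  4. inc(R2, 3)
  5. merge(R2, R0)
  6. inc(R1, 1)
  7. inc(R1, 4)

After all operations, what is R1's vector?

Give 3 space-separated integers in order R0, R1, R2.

Answer: 0 5 0

Derivation:
Op 1: merge R2<->R0 -> R2=(0,0,0) R0=(0,0,0)
Op 2: merge R2<->R0 -> R2=(0,0,0) R0=(0,0,0)
Op 3: inc R2 by 1 -> R2=(0,0,1) value=1
Op 4: inc R2 by 3 -> R2=(0,0,4) value=4
Op 5: merge R2<->R0 -> R2=(0,0,4) R0=(0,0,4)
Op 6: inc R1 by 1 -> R1=(0,1,0) value=1
Op 7: inc R1 by 4 -> R1=(0,5,0) value=5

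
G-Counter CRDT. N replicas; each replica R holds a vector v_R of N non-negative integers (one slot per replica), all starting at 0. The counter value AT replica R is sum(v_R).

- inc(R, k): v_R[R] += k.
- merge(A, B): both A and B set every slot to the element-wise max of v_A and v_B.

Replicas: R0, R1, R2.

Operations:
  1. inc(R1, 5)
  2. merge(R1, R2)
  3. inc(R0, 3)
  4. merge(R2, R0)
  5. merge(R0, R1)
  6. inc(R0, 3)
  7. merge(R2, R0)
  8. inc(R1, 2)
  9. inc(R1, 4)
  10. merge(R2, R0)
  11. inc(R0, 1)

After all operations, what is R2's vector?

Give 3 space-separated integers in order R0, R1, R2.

Op 1: inc R1 by 5 -> R1=(0,5,0) value=5
Op 2: merge R1<->R2 -> R1=(0,5,0) R2=(0,5,0)
Op 3: inc R0 by 3 -> R0=(3,0,0) value=3
Op 4: merge R2<->R0 -> R2=(3,5,0) R0=(3,5,0)
Op 5: merge R0<->R1 -> R0=(3,5,0) R1=(3,5,0)
Op 6: inc R0 by 3 -> R0=(6,5,0) value=11
Op 7: merge R2<->R0 -> R2=(6,5,0) R0=(6,5,0)
Op 8: inc R1 by 2 -> R1=(3,7,0) value=10
Op 9: inc R1 by 4 -> R1=(3,11,0) value=14
Op 10: merge R2<->R0 -> R2=(6,5,0) R0=(6,5,0)
Op 11: inc R0 by 1 -> R0=(7,5,0) value=12

Answer: 6 5 0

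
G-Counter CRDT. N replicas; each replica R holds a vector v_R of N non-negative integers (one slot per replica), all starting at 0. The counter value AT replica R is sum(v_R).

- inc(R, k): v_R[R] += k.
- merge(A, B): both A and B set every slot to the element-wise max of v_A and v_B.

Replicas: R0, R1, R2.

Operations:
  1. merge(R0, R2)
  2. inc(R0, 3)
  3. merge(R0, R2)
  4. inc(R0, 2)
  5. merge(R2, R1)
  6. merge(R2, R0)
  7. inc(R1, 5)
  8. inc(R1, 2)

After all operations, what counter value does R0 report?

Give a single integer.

Op 1: merge R0<->R2 -> R0=(0,0,0) R2=(0,0,0)
Op 2: inc R0 by 3 -> R0=(3,0,0) value=3
Op 3: merge R0<->R2 -> R0=(3,0,0) R2=(3,0,0)
Op 4: inc R0 by 2 -> R0=(5,0,0) value=5
Op 5: merge R2<->R1 -> R2=(3,0,0) R1=(3,0,0)
Op 6: merge R2<->R0 -> R2=(5,0,0) R0=(5,0,0)
Op 7: inc R1 by 5 -> R1=(3,5,0) value=8
Op 8: inc R1 by 2 -> R1=(3,7,0) value=10

Answer: 5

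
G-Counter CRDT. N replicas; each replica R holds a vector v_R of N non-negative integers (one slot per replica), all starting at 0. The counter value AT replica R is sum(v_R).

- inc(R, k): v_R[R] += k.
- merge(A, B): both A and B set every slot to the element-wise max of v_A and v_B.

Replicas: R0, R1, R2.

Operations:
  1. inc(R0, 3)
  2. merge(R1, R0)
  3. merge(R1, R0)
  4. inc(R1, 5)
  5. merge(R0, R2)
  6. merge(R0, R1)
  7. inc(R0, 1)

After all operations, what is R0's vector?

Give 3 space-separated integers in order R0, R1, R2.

Op 1: inc R0 by 3 -> R0=(3,0,0) value=3
Op 2: merge R1<->R0 -> R1=(3,0,0) R0=(3,0,0)
Op 3: merge R1<->R0 -> R1=(3,0,0) R0=(3,0,0)
Op 4: inc R1 by 5 -> R1=(3,5,0) value=8
Op 5: merge R0<->R2 -> R0=(3,0,0) R2=(3,0,0)
Op 6: merge R0<->R1 -> R0=(3,5,0) R1=(3,5,0)
Op 7: inc R0 by 1 -> R0=(4,5,0) value=9

Answer: 4 5 0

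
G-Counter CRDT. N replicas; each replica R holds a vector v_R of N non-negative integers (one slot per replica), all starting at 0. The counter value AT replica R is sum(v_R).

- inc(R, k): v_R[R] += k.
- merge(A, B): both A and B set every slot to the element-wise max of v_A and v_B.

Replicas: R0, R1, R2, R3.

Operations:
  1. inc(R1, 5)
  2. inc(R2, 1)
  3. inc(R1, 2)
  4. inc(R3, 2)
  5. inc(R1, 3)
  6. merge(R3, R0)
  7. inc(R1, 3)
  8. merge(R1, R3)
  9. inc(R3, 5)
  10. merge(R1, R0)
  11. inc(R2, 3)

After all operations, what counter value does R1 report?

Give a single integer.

Answer: 15

Derivation:
Op 1: inc R1 by 5 -> R1=(0,5,0,0) value=5
Op 2: inc R2 by 1 -> R2=(0,0,1,0) value=1
Op 3: inc R1 by 2 -> R1=(0,7,0,0) value=7
Op 4: inc R3 by 2 -> R3=(0,0,0,2) value=2
Op 5: inc R1 by 3 -> R1=(0,10,0,0) value=10
Op 6: merge R3<->R0 -> R3=(0,0,0,2) R0=(0,0,0,2)
Op 7: inc R1 by 3 -> R1=(0,13,0,0) value=13
Op 8: merge R1<->R3 -> R1=(0,13,0,2) R3=(0,13,0,2)
Op 9: inc R3 by 5 -> R3=(0,13,0,7) value=20
Op 10: merge R1<->R0 -> R1=(0,13,0,2) R0=(0,13,0,2)
Op 11: inc R2 by 3 -> R2=(0,0,4,0) value=4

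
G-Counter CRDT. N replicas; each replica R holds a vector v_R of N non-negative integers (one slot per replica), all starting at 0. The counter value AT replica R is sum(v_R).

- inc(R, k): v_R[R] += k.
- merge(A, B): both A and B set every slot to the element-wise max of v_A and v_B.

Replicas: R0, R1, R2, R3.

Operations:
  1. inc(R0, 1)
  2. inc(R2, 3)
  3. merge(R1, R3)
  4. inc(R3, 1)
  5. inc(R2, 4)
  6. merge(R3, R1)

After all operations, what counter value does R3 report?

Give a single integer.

Answer: 1

Derivation:
Op 1: inc R0 by 1 -> R0=(1,0,0,0) value=1
Op 2: inc R2 by 3 -> R2=(0,0,3,0) value=3
Op 3: merge R1<->R3 -> R1=(0,0,0,0) R3=(0,0,0,0)
Op 4: inc R3 by 1 -> R3=(0,0,0,1) value=1
Op 5: inc R2 by 4 -> R2=(0,0,7,0) value=7
Op 6: merge R3<->R1 -> R3=(0,0,0,1) R1=(0,0,0,1)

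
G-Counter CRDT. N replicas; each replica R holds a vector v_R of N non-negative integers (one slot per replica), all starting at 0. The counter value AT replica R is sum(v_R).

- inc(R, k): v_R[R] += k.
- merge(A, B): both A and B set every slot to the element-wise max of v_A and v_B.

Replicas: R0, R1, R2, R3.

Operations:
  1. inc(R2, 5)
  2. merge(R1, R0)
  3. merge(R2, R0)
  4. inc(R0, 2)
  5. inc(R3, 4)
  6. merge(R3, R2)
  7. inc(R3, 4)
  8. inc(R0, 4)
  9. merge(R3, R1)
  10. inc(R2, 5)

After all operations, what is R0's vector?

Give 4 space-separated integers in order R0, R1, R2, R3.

Answer: 6 0 5 0

Derivation:
Op 1: inc R2 by 5 -> R2=(0,0,5,0) value=5
Op 2: merge R1<->R0 -> R1=(0,0,0,0) R0=(0,0,0,0)
Op 3: merge R2<->R0 -> R2=(0,0,5,0) R0=(0,0,5,0)
Op 4: inc R0 by 2 -> R0=(2,0,5,0) value=7
Op 5: inc R3 by 4 -> R3=(0,0,0,4) value=4
Op 6: merge R3<->R2 -> R3=(0,0,5,4) R2=(0,0,5,4)
Op 7: inc R3 by 4 -> R3=(0,0,5,8) value=13
Op 8: inc R0 by 4 -> R0=(6,0,5,0) value=11
Op 9: merge R3<->R1 -> R3=(0,0,5,8) R1=(0,0,5,8)
Op 10: inc R2 by 5 -> R2=(0,0,10,4) value=14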